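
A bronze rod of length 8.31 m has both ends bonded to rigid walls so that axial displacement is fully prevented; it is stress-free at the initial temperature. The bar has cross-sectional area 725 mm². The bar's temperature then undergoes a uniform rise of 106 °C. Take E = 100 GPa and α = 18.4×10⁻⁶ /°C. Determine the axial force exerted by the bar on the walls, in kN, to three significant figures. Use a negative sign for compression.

-141 kN

Free thermal expansion αLΔT = 18.4e-6 · 8310 · 106 = 16.21 mm.
The walls impose strain ε = −(16.21)/8310 = -1.9504e-03; σ = Eε = 100000 · -1.9504e-03 = -195 MPa.
Wall reaction R = σ·A = -195·725 = -141400 N = -141.4 kN.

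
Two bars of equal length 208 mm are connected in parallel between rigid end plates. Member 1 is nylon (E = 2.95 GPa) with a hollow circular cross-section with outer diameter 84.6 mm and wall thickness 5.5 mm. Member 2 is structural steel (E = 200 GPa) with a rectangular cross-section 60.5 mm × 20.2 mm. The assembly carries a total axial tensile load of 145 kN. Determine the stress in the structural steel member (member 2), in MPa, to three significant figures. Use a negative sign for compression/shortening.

117 MPa

A_1 = 1367 mm².
A_2 = 1222 mm².
Equal strain + equilibrium ⇒ each member carries load in proportion to AE: A₁E₁ = 4032000 N, A₂E₂ = 244400000 N, ΣAE = 248500000 N.
σ₂ = P·E₂/ΣAE = 145000·200000/248500000 = 116.7 MPa.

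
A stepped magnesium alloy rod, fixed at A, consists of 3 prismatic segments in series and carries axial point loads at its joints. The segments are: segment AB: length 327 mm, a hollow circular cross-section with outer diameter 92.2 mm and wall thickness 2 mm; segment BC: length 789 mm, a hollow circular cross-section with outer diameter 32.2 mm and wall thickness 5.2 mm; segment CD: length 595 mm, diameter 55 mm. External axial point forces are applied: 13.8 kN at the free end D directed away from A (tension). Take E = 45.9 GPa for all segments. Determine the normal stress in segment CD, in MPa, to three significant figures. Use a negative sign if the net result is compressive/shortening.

5.81 MPa

Internal axial forces (sectioning from the free end, tension +): N_CD = 13.8 kN, N_BC = 13.8 kN, N_AB = 13.8 kN.
A_CD = 2376 mm².
σ_CD = N_CD/A_CD = 13800/2376 = 5.808 MPa.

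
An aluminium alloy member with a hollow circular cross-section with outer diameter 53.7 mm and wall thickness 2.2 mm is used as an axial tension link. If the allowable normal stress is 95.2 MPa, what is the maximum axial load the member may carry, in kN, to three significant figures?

A = 355.9 mm².
P_max = σ_allow · A = 95.2 · 355.9 = 33890 N = 33.89 kN.

33.9 kN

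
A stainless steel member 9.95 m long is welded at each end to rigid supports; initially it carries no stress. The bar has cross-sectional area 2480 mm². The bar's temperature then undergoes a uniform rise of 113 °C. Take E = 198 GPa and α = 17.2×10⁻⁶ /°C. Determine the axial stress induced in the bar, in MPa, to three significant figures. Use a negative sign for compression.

-385 MPa

Free thermal expansion αLΔT = 17.2e-6 · 9950 · 113 = 19.34 mm.
The walls impose strain ε = −(19.34)/9950 = -1.9436e-03; σ = Eε = 198000 · -1.9436e-03 = -384.8 MPa.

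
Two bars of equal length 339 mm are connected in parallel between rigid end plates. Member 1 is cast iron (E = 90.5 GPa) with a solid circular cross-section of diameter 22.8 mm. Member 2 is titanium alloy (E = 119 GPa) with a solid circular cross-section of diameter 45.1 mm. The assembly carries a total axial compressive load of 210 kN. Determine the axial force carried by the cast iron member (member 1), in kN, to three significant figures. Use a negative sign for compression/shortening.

A_1 = 408.3 mm².
A_2 = 1598 mm².
Equal strain + equilibrium ⇒ each member carries load in proportion to AE: A₁E₁ = 36950000 N, A₂E₂ = 190100000 N, ΣAE = 227100000 N.
F₁ = P·A₁E₁/ΣAE = -210000·36950000/227100000 = -34170 N.

-34.2 kN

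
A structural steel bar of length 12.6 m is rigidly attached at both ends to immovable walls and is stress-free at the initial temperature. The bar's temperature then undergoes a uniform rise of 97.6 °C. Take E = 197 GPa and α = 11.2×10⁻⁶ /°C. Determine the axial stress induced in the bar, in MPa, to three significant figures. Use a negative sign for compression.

Free thermal expansion αLΔT = 11.2e-6 · 12600 · 97.6 = 13.77 mm.
The walls impose strain ε = −(13.77)/12600 = -1.0931e-03; σ = Eε = 197000 · -1.0931e-03 = -215.3 MPa.

-215 MPa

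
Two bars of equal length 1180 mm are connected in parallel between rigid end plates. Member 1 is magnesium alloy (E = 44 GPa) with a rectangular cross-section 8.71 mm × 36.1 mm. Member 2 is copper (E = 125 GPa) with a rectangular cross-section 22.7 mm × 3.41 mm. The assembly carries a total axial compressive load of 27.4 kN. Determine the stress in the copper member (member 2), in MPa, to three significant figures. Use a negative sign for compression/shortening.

-146 MPa

A_1 = 314.4 mm².
A_2 = 77.41 mm².
Equal strain + equilibrium ⇒ each member carries load in proportion to AE: A₁E₁ = 13830000 N, A₂E₂ = 9676000 N, ΣAE = 23510000 N.
σ₂ = P·E₂/ΣAE = -27400·125000/23510000 = -145.7 MPa.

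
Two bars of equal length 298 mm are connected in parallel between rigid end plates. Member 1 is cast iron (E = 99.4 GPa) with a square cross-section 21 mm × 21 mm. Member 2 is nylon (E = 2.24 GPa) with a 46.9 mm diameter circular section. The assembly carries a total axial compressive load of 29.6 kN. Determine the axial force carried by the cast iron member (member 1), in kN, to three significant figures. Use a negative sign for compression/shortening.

-27.2 kN

A_1 = 441 mm².
A_2 = 1728 mm².
Equal strain + equilibrium ⇒ each member carries load in proportion to AE: A₁E₁ = 43840000 N, A₂E₂ = 3870000 N, ΣAE = 47710000 N.
F₁ = P·A₁E₁/ΣAE = -29600·43840000/47710000 = -27200 N.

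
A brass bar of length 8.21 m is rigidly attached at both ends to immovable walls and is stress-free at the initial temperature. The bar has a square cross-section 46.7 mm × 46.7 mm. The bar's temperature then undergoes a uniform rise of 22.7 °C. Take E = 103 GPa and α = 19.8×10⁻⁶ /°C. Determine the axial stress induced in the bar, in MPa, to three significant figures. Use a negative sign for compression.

Free thermal expansion αLΔT = 19.8e-6 · 8210 · 22.7 = 3.69 mm.
The walls impose strain ε = −(3.69)/8210 = -4.4946e-04; σ = Eε = 103000 · -4.4946e-04 = -46.29 MPa.

-46.3 MPa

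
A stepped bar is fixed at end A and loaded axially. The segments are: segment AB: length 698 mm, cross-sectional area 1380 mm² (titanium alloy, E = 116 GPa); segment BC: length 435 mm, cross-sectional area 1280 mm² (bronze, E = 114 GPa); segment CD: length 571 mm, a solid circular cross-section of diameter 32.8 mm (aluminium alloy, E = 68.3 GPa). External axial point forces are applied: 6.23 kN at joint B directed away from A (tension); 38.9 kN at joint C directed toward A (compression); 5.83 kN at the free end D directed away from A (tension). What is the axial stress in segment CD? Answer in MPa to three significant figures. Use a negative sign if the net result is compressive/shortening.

6.90 MPa

Internal axial forces (sectioning from the free end, tension +): N_CD = 5.83 kN, N_BC = -33.07 kN, N_AB = -26.84 kN.
A_CD = 845 mm².
σ_CD = N_CD/A_CD = 5830/845 = 6.9 MPa.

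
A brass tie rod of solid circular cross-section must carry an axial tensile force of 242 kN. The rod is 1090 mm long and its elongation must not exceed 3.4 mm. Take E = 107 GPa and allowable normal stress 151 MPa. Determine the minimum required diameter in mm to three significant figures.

Required area A ≥ P/σ_allow = 242000/151 = 1603 mm².
For a solid circular section, d ≥ √(4A/π) = 45.17 mm.
Elongation limit: A ≥ PL/(Eδ_allow) = 242000·1090/(107000·3.4) = 725.1 mm² ⇒ d ≥ 30.38 mm.
The stress limit governs.

45.2 mm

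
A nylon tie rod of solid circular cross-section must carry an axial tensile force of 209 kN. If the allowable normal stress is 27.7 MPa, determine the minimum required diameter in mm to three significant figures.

98.0 mm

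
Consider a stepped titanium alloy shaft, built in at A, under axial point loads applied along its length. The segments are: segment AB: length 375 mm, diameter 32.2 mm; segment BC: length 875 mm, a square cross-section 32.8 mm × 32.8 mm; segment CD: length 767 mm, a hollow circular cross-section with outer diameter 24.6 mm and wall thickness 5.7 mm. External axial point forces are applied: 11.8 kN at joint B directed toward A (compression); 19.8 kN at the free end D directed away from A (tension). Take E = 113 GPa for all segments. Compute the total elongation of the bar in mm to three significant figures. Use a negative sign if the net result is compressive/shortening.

Internal axial forces (sectioning from the free end, tension +): N_CD = 19.8 kN, N_BC = 19.8 kN, N_AB = 8 kN.
A_AB = 814.3 mm².
A_BC = 1076 mm².
A_CD = 338.4 mm².
δ_AB = 8000·375/(814.3·113000) = 0.0326 mm
δ_BC = 19800·875/(1076·113000) = 0.1425 mm
δ_CD = 19800·767/(338.4·113000) = 0.3971 mm
δ = Σδ_i = 0.5722 mm.

0.572 mm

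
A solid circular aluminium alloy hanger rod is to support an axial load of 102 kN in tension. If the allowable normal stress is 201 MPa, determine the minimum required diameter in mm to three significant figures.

25.4 mm

Required area A ≥ P/σ_allow = 102000/201 = 507.5 mm².
For a solid circular section, d ≥ √(4A/π) = 25.42 mm.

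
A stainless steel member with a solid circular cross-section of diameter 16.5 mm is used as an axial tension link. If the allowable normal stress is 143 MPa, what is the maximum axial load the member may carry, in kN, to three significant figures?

30.6 kN

A = 213.8 mm².
P_max = σ_allow · A = 143 · 213.8 = 30580 N = 30.58 kN.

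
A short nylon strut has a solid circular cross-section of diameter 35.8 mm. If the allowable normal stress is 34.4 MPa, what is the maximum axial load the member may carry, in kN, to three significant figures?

34.6 kN

A = 1007 mm².
P_max = σ_allow · A = 34.4 · 1007 = 34630 N = 34.63 kN.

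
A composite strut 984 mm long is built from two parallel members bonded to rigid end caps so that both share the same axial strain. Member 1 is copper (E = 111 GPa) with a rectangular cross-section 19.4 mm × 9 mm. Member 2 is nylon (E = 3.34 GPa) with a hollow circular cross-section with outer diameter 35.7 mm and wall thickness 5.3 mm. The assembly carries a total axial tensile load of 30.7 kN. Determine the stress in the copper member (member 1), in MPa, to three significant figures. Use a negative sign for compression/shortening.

162 MPa

A_1 = 174.6 mm².
A_2 = 506.2 mm².
Equal strain + equilibrium ⇒ each member carries load in proportion to AE: A₁E₁ = 19380000 N, A₂E₂ = 1691000 N, ΣAE = 21070000 N.
σ₁ = P·E₁/ΣAE = 30700·111000/21070000 = 161.7 MPa.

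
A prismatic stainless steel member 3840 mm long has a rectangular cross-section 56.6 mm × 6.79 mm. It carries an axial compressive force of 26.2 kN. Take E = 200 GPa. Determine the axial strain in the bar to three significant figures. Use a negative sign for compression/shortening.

-3.41e-04

A = 384.3 mm².
σ = N/A = -68.17 MPa; ε = σ/E = -68.17/200000 = -3.409e-04.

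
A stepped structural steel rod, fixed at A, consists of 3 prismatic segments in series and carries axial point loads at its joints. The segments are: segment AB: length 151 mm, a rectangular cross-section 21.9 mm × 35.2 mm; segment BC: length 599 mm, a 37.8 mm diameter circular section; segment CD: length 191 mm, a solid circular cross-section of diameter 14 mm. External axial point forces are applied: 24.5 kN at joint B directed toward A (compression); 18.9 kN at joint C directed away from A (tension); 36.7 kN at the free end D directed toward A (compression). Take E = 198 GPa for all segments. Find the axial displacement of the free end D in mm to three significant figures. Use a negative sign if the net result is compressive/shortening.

-0.320 mm

Internal axial forces (sectioning from the free end, tension +): N_CD = -36.7 kN, N_BC = -17.8 kN, N_AB = -42.3 kN.
A_AB = 770.9 mm².
A_BC = 1122 mm².
A_CD = 153.9 mm².
δ_AB = -42300·151/(770.9·198000) = -0.04185 mm
δ_BC = -17800·599/(1122·198000) = -0.04799 mm
δ_CD = -36700·191/(153.9·198000) = -0.23 mm
δ = Σδ_i = -0.3198 mm.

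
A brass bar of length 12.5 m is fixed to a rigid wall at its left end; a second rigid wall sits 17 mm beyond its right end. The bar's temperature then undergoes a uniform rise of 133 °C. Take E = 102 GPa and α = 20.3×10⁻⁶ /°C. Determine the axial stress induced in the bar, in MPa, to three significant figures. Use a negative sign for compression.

-137 MPa

Free thermal expansion αLΔT = 20.3e-6 · 12500 · 133 = 33.75 mm.
The walls engage after the gap closes; constrained expansion = 33.75 − 17 = 16.75 mm.
The walls impose strain ε = −(16.75)/12500 = -1.3399e-03; σ = Eε = 102000 · -1.3399e-03 = -136.7 MPa.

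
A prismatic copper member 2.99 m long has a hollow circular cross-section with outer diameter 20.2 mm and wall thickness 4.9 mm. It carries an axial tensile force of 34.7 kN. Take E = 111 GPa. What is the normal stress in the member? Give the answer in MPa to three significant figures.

147 MPa

A = 235.5 mm².
σ = N/A = 34700/235.5 = 147.3 MPa.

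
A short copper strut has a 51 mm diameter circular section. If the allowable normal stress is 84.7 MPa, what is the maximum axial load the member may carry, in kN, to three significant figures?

A = 2043 mm².
P_max = σ_allow · A = 84.7 · 2043 = 173000 N = 173 kN.

173 kN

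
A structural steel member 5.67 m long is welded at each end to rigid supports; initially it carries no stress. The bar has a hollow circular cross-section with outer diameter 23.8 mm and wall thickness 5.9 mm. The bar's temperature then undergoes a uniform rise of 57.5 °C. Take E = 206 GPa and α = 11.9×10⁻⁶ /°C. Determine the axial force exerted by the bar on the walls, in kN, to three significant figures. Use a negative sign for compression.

-46.8 kN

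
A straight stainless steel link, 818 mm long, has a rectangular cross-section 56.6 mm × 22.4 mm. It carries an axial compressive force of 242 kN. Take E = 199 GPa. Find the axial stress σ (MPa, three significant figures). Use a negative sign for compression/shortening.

-191 MPa

A = 1268 mm².
σ = N/A = -242000/1268 = -190.9 MPa.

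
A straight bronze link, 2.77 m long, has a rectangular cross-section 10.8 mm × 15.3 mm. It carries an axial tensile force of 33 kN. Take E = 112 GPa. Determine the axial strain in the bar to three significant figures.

A = 165.2 mm².
σ = N/A = 199.7 MPa; ε = σ/E = 199.7/112000 = 1.783e-03.

0.00178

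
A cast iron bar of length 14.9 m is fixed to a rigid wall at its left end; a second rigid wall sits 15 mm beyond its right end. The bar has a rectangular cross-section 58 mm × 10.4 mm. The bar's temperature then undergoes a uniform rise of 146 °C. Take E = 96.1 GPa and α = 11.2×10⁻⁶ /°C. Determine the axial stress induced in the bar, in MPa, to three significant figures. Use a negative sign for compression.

-60.4 MPa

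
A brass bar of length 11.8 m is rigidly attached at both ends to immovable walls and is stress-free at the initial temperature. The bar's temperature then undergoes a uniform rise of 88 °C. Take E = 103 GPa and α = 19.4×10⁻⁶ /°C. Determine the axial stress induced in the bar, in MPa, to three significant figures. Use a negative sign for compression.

Free thermal expansion αLΔT = 19.4e-6 · 11800 · 88 = 20.14 mm.
The walls impose strain ε = −(20.14)/11800 = -1.7072e-03; σ = Eε = 103000 · -1.7072e-03 = -175.8 MPa.

-176 MPa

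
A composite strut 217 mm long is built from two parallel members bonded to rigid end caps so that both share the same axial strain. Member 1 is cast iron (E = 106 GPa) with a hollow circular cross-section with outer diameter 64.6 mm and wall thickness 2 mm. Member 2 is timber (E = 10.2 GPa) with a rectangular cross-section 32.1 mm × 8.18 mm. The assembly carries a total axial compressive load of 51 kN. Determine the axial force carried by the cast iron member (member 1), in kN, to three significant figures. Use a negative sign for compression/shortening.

-47.9 kN

A_1 = 393.3 mm².
A_2 = 262.6 mm².
Equal strain + equilibrium ⇒ each member carries load in proportion to AE: A₁E₁ = 41690000 N, A₂E₂ = 2678000 N, ΣAE = 44370000 N.
F₁ = P·A₁E₁/ΣAE = -51000·41690000/44370000 = -47920 N.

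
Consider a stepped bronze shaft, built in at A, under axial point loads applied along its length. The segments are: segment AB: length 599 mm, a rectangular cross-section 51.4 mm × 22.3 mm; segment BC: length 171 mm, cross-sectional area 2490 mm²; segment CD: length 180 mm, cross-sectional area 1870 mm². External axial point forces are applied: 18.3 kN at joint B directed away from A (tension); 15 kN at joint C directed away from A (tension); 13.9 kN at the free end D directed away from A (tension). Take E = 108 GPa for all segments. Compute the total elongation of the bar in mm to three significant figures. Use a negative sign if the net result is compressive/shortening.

Internal axial forces (sectioning from the free end, tension +): N_CD = 13.9 kN, N_BC = 28.9 kN, N_AB = 47.2 kN.
A_AB = 1146 mm².
δ_AB = 47200·599/(1146·108000) = 0.2284 mm
δ_BC = 28900·171/(2490·108000) = 0.01838 mm
δ_CD = 13900·180/(1870·108000) = 0.01239 mm
δ = Σδ_i = 0.2592 mm.

0.259 mm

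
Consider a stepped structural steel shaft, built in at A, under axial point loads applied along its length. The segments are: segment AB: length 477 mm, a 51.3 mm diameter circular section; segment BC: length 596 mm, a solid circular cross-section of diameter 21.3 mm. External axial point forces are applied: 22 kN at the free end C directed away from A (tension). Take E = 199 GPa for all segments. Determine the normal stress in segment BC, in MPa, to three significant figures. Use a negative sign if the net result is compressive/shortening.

61.7 MPa

Internal axial forces (sectioning from the free end, tension +): N_BC = 22 kN, N_AB = 22 kN.
A_BC = 356.3 mm².
σ_BC = N_BC/A_BC = 22000/356.3 = 61.74 MPa.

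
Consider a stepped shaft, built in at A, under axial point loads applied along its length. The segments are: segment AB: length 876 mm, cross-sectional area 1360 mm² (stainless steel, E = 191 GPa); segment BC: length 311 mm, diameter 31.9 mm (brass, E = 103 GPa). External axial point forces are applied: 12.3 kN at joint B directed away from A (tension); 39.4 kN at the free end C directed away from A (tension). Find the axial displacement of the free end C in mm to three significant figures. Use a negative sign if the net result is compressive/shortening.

Internal axial forces (sectioning from the free end, tension +): N_BC = 39.4 kN, N_AB = 51.7 kN.
A_BC = 799.2 mm².
δ_AB = 51700·876/(1360·191000) = 0.1744 mm
δ_BC = 39400·311/(799.2·103000) = 0.1488 mm
δ = Σδ_i = 0.3232 mm.

0.323 mm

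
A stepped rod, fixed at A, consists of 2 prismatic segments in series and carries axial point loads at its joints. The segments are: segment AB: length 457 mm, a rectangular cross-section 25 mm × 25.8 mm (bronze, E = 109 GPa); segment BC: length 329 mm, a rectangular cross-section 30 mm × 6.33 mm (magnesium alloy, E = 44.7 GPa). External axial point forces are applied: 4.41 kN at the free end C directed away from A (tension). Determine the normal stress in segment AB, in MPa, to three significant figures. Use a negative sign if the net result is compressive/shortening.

Internal axial forces (sectioning from the free end, tension +): N_BC = 4.41 kN, N_AB = 4.41 kN.
A_AB = 645 mm².
σ_AB = N_AB/A_AB = 4410/645 = 6.837 MPa.

6.84 MPa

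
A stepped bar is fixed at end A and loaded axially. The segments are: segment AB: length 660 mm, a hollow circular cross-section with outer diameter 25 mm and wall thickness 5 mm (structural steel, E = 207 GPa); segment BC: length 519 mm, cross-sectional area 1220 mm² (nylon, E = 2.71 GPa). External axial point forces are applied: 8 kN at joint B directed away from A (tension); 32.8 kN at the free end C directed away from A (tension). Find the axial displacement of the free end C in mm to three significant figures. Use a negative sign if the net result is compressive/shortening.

Internal axial forces (sectioning from the free end, tension +): N_BC = 32.8 kN, N_AB = 40.8 kN.
A_AB = 314.2 mm².
δ_AB = 40800·660/(314.2·207000) = 0.4141 mm
δ_BC = 32800·519/(1220·2710) = 5.149 mm
δ = Σδ_i = 5.563 mm.

5.56 mm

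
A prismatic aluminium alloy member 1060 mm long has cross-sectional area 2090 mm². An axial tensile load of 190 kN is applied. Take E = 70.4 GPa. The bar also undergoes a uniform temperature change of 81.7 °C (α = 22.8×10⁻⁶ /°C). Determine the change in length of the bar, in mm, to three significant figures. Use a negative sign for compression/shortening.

3.34 mm

δ_mech = NL/(AE) = 190000·1060/(2090·70400) = 1.369 mm.
δ_thermal = αLΔT = 22.8e-6·1060·81.7 = 1.975 mm.
δ = δ_mech + δ_thermal = 3.343 mm.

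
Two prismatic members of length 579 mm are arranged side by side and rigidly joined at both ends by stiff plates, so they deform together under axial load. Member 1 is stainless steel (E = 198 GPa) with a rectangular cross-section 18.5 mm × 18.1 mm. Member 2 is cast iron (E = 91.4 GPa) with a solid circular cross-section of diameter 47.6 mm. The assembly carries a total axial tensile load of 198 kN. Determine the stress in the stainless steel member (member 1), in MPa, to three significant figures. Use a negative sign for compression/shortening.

171 MPa

A_1 = 334.9 mm².
A_2 = 1780 mm².
Equal strain + equilibrium ⇒ each member carries load in proportion to AE: A₁E₁ = 66300000 N, A₂E₂ = 162600000 N, ΣAE = 228900000 N.
σ₁ = P·E₁/ΣAE = 198000·198000/228900000 = 171.2 MPa.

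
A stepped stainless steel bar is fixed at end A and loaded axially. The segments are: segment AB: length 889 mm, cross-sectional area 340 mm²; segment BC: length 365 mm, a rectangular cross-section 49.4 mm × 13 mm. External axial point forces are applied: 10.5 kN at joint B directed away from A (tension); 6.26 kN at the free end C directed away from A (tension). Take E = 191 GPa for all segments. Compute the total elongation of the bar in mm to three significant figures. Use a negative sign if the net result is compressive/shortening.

Internal axial forces (sectioning from the free end, tension +): N_BC = 6.26 kN, N_AB = 16.76 kN.
A_BC = 642.2 mm².
δ_AB = 16760·889/(340·191000) = 0.2294 mm
δ_BC = 6260·365/(642.2·191000) = 0.01863 mm
δ = Σδ_i = 0.2481 mm.

0.248 mm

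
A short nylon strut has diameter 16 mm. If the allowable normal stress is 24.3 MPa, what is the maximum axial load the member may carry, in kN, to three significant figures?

A = 201.1 mm².
P_max = σ_allow · A = 24.3 · 201.1 = 4886 N = 4.886 kN.

4.89 kN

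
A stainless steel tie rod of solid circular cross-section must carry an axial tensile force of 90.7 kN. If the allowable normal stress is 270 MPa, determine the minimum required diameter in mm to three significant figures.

Required area A ≥ P/σ_allow = 90700/270 = 335.9 mm².
For a solid circular section, d ≥ √(4A/π) = 20.68 mm.

20.7 mm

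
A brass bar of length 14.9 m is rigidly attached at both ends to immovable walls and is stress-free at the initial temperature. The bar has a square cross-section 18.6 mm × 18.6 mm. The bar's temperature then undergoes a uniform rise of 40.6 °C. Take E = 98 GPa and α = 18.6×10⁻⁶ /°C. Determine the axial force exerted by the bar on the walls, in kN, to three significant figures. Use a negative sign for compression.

-25.6 kN

Free thermal expansion αLΔT = 18.6e-6 · 14900 · 40.6 = 11.25 mm.
The walls impose strain ε = −(11.25)/14900 = -7.5516e-04; σ = Eε = 98000 · -7.5516e-04 = -74.01 MPa.
Wall reaction R = σ·A = -74.01·346 = -25600 N = -25.6 kN.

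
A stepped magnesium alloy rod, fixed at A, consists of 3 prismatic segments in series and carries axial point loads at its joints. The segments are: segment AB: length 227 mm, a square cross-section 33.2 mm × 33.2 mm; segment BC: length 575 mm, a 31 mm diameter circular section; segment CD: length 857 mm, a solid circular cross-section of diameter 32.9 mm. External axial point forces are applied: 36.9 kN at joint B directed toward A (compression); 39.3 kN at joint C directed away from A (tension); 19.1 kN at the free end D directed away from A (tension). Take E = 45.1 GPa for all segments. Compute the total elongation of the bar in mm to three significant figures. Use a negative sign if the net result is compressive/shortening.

Internal axial forces (sectioning from the free end, tension +): N_CD = 19.1 kN, N_BC = 58.4 kN, N_AB = 21.5 kN.
A_AB = 1102 mm².
A_BC = 754.8 mm².
A_CD = 850.1 mm².
δ_AB = 21500·227/(1102·45100) = 0.09818 mm
δ_BC = 58400·575/(754.8·45100) = 0.9865 mm
δ_CD = 19100·857/(850.1·45100) = 0.4269 mm
δ = Σδ_i = 1.512 mm.

1.51 mm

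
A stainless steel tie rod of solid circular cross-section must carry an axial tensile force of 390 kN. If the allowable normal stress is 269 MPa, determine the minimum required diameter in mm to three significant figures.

43.0 mm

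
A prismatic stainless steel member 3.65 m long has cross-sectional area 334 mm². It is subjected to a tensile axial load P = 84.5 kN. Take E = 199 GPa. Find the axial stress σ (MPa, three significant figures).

σ = N/A = 84500/334 = 253 MPa.

253 MPa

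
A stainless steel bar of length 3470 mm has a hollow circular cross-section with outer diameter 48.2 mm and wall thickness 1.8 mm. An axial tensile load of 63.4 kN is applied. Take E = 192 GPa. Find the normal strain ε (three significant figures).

A = 262.4 mm².
σ = N/A = 241.6 MPa; ε = σ/E = 241.6/192000 = 1.258e-03.

0.00126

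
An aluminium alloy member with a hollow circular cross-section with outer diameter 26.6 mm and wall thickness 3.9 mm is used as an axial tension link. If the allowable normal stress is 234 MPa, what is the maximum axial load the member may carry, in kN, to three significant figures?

A = 278.1 mm².
P_max = σ_allow · A = 234 · 278.1 = 65080 N = 65.08 kN.

65.1 kN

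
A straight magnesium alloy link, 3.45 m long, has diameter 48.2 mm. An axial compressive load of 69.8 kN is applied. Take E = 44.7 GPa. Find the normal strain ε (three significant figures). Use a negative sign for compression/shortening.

-8.56e-04

A = 1825 mm².
σ = N/A = -38.25 MPa; ε = σ/E = -38.25/44700 = -8.558e-04.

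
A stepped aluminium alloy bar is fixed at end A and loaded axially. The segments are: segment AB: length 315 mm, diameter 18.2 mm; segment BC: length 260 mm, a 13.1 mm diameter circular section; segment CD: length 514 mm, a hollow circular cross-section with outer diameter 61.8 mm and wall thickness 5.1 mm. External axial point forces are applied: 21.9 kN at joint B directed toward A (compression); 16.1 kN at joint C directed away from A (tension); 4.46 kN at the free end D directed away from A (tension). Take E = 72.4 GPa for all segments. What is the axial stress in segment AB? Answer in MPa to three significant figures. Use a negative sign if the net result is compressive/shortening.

-5.15 MPa

Internal axial forces (sectioning from the free end, tension +): N_CD = 4.46 kN, N_BC = 20.56 kN, N_AB = -1.34 kN.
A_AB = 260.2 mm².
σ_AB = N_AB/A_AB = -1340/260.2 = -5.151 MPa.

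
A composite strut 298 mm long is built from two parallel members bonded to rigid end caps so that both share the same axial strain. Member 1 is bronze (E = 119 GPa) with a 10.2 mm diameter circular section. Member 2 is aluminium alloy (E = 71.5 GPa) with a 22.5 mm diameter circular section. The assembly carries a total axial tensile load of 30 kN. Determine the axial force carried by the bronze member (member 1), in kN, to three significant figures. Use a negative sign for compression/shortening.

7.65 kN

A_1 = 81.71 mm².
A_2 = 397.6 mm².
Equal strain + equilibrium ⇒ each member carries load in proportion to AE: A₁E₁ = 9724000 N, A₂E₂ = 28430000 N, ΣAE = 38150000 N.
F₁ = P·A₁E₁/ΣAE = 30000·9724000/38150000 = 7646 N.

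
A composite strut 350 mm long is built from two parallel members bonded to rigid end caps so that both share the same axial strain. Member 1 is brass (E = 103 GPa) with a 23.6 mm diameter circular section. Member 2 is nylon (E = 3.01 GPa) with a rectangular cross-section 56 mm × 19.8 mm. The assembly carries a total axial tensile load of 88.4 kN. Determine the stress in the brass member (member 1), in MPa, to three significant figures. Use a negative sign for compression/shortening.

188 MPa

A_1 = 437.4 mm².
A_2 = 1109 mm².
Equal strain + equilibrium ⇒ each member carries load in proportion to AE: A₁E₁ = 45060000 N, A₂E₂ = 3337000 N, ΣAE = 48390000 N.
σ₁ = P·E₁/ΣAE = 88400·103000/48390000 = 188.1 MPa.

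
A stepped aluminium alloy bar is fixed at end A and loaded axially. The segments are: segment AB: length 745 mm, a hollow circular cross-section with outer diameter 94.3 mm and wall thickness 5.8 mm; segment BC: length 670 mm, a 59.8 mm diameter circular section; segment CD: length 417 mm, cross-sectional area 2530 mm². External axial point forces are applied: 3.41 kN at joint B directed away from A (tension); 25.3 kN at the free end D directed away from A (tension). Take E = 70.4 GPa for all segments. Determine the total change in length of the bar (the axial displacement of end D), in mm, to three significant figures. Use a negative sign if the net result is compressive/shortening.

Internal axial forces (sectioning from the free end, tension +): N_CD = 25.3 kN, N_BC = 25.3 kN, N_AB = 28.71 kN.
A_AB = 1613 mm².
A_BC = 2809 mm².
δ_AB = 28710·745/(1613·70400) = 0.1884 mm
δ_BC = 25300·670/(2809·70400) = 0.08573 mm
δ_CD = 25300·417/(2530·70400) = 0.05923 mm
δ = Σδ_i = 0.3334 mm.

0.333 mm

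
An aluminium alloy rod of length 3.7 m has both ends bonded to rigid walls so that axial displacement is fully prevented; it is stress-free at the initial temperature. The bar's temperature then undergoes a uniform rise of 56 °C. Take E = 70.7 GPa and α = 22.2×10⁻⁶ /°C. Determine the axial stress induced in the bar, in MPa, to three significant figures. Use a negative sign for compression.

-87.9 MPa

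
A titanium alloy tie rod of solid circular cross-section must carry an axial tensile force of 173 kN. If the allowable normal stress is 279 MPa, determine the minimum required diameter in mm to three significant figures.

Required area A ≥ P/σ_allow = 173000/279 = 620.1 mm².
For a solid circular section, d ≥ √(4A/π) = 28.1 mm.

28.1 mm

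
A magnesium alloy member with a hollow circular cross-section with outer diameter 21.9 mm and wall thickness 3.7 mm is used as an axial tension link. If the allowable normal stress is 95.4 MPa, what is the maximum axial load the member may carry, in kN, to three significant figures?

20.2 kN

A = 211.6 mm².
P_max = σ_allow · A = 95.4 · 211.6 = 20180 N = 20.18 kN.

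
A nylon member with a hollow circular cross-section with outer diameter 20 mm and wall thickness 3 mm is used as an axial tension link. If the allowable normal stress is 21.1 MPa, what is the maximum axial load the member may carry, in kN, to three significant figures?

A = 160.2 mm².
P_max = σ_allow · A = 21.1 · 160.2 = 3381 N = 3.381 kN.

3.38 kN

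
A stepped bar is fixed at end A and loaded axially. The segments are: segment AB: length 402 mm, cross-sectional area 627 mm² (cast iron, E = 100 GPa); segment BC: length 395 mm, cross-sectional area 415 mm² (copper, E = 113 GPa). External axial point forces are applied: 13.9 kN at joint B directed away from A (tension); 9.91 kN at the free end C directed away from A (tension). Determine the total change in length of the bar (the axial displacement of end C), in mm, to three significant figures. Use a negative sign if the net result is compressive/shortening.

Internal axial forces (sectioning from the free end, tension +): N_BC = 9.91 kN, N_AB = 23.81 kN.
δ_AB = 23810·402/(627·100000) = 0.1527 mm
δ_BC = 9910·395/(415·113000) = 0.08347 mm
δ = Σδ_i = 0.2361 mm.

0.236 mm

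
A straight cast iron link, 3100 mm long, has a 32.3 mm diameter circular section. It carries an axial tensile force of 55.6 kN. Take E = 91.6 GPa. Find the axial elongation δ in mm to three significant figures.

2.30 mm

A = 819.4 mm².
δ_mech = NL/(AE) = 55600·3100/(819.4·91600) = 2.296 mm.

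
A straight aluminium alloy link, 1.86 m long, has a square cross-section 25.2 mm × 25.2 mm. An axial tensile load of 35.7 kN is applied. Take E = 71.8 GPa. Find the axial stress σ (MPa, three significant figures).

56.2 MPa

A = 635 mm².
σ = N/A = 35700/635 = 56.22 MPa.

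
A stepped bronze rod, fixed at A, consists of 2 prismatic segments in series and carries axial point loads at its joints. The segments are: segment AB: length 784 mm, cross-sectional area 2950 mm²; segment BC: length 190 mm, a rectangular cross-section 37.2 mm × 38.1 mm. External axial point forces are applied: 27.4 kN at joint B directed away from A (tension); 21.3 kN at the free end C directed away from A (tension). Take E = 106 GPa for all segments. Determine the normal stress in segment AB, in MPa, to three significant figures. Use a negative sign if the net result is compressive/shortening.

16.5 MPa

Internal axial forces (sectioning from the free end, tension +): N_BC = 21.3 kN, N_AB = 48.7 kN.
σ_AB = N_AB/A_AB = 48700/2950 = 16.51 MPa.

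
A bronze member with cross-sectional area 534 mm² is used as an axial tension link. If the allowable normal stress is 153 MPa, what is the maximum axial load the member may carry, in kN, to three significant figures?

P_max = σ_allow · A = 153 · 534 = 81700 N = 81.7 kN.

81.7 kN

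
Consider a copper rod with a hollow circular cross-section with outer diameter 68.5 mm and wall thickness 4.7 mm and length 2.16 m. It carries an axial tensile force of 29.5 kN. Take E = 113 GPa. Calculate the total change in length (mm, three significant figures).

A = 942 mm².
δ_mech = NL/(AE) = 29500·2160/(942·113000) = 0.5986 mm.

0.599 mm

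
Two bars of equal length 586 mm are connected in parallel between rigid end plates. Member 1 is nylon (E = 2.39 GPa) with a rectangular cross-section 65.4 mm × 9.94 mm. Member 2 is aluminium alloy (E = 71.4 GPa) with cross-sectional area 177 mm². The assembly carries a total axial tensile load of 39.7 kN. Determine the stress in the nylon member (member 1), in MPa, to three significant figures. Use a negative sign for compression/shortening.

6.69 MPa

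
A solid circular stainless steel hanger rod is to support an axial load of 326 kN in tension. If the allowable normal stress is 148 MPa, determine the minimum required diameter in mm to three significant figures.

Required area A ≥ P/σ_allow = 326000/148 = 2203 mm².
For a solid circular section, d ≥ √(4A/π) = 52.96 mm.

53.0 mm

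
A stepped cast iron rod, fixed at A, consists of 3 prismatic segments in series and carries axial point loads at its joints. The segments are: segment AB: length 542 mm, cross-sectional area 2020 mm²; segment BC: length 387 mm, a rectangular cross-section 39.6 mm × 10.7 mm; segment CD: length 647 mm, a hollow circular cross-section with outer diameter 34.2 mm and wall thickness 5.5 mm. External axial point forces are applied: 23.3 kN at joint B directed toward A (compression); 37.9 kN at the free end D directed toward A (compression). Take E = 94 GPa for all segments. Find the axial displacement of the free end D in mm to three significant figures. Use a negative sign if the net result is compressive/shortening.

Internal axial forces (sectioning from the free end, tension +): N_CD = -37.9 kN, N_BC = -37.9 kN, N_AB = -61.2 kN.
A_BC = 423.7 mm².
A_CD = 495.9 mm².
δ_AB = -61200·542/(2020·94000) = -0.1747 mm
δ_BC = -37900·387/(423.7·94000) = -0.3683 mm
δ_CD = -37900·647/(495.9·94000) = -0.526 mm
δ = Σδ_i = -1.069 mm.

-1.07 mm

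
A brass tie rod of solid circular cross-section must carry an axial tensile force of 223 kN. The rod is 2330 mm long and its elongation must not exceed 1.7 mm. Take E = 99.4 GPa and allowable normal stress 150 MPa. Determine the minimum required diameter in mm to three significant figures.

Required area A ≥ P/σ_allow = 223000/150 = 1487 mm².
For a solid circular section, d ≥ √(4A/π) = 43.51 mm.
Elongation limit: A ≥ PL/(Eδ_allow) = 223000·2330/(99400·1.7) = 3075 mm² ⇒ d ≥ 62.57 mm.
The elongation limit governs.

62.6 mm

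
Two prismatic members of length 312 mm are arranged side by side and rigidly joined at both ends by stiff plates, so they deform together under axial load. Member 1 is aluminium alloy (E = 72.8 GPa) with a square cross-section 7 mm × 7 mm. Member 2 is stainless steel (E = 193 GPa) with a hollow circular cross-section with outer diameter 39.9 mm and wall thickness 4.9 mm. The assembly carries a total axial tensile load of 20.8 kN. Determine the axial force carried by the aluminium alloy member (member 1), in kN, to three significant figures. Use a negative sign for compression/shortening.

A_1 = 49 mm².
A_2 = 538.8 mm².
Equal strain + equilibrium ⇒ each member carries load in proportion to AE: A₁E₁ = 3567000 N, A₂E₂ = 104000000 N, ΣAE = 107600000 N.
F₁ = P·A₁E₁/ΣAE = 20800·3567000/107600000 = 689.9 N.

0.690 kN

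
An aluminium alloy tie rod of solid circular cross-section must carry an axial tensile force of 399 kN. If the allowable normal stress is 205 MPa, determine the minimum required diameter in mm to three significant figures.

Required area A ≥ P/σ_allow = 399000/205 = 1946 mm².
For a solid circular section, d ≥ √(4A/π) = 49.78 mm.

49.8 mm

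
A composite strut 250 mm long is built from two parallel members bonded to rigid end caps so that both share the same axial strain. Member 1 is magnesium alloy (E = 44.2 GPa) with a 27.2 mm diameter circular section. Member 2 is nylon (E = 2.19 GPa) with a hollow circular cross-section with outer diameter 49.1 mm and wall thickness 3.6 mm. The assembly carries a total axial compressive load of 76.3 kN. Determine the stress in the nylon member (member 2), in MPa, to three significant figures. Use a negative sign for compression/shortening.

-6.23 MPa

A_1 = 581.1 mm².
A_2 = 514.6 mm².
Equal strain + equilibrium ⇒ each member carries load in proportion to AE: A₁E₁ = 25680000 N, A₂E₂ = 1127000 N, ΣAE = 26810000 N.
σ₂ = P·E₂/ΣAE = -76300·2190/26810000 = -6.233 MPa.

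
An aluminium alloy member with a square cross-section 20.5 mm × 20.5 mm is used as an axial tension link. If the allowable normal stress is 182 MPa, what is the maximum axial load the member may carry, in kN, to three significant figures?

A = 420.2 mm².
P_max = σ_allow · A = 182 · 420.2 = 76490 N = 76.49 kN.

76.5 kN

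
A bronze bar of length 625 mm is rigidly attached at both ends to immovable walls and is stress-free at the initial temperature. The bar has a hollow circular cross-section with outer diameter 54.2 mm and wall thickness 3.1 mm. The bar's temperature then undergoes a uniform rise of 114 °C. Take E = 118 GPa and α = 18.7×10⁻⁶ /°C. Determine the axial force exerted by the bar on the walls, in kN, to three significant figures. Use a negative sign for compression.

-125 kN

Free thermal expansion αLΔT = 18.7e-6 · 625 · 114 = 1.332 mm.
The walls impose strain ε = −(1.332)/625 = -2.1318e-03; σ = Eε = 118000 · -2.1318e-03 = -251.6 MPa.
Wall reaction R = σ·A = -251.6·497.7 = -125200 N = -125.2 kN.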